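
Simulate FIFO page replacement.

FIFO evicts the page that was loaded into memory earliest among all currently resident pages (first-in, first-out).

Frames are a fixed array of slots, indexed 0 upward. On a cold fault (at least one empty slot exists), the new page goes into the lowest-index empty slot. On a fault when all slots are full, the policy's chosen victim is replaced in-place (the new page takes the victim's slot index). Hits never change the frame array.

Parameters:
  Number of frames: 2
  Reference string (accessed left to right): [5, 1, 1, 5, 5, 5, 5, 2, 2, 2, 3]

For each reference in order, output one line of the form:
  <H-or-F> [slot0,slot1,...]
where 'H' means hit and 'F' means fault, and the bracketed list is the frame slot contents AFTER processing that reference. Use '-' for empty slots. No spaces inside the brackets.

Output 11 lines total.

F [5,-]
F [5,1]
H [5,1]
H [5,1]
H [5,1]
H [5,1]
H [5,1]
F [2,1]
H [2,1]
H [2,1]
F [2,3]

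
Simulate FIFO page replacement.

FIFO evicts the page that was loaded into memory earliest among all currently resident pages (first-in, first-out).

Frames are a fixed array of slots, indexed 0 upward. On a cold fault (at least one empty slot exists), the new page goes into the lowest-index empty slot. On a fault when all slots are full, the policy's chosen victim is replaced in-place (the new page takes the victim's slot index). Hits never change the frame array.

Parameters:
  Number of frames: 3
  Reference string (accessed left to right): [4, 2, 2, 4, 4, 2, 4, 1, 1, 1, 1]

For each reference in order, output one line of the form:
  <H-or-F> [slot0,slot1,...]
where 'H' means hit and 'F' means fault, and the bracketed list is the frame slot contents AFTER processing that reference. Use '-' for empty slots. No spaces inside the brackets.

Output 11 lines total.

F [4,-,-]
F [4,2,-]
H [4,2,-]
H [4,2,-]
H [4,2,-]
H [4,2,-]
H [4,2,-]
F [4,2,1]
H [4,2,1]
H [4,2,1]
H [4,2,1]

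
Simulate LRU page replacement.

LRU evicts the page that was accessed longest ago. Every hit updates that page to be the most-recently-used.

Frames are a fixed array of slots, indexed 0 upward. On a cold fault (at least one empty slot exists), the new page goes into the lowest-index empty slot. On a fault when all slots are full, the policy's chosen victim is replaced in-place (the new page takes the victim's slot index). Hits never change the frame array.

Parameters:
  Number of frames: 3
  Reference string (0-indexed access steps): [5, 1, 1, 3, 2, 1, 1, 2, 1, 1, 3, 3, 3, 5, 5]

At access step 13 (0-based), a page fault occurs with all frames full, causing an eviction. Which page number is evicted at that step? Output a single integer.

Step 0: ref 5 -> FAULT, frames=[5,-,-]
Step 1: ref 1 -> FAULT, frames=[5,1,-]
Step 2: ref 1 -> HIT, frames=[5,1,-]
Step 3: ref 3 -> FAULT, frames=[5,1,3]
Step 4: ref 2 -> FAULT, evict 5, frames=[2,1,3]
Step 5: ref 1 -> HIT, frames=[2,1,3]
Step 6: ref 1 -> HIT, frames=[2,1,3]
Step 7: ref 2 -> HIT, frames=[2,1,3]
Step 8: ref 1 -> HIT, frames=[2,1,3]
Step 9: ref 1 -> HIT, frames=[2,1,3]
Step 10: ref 3 -> HIT, frames=[2,1,3]
Step 11: ref 3 -> HIT, frames=[2,1,3]
Step 12: ref 3 -> HIT, frames=[2,1,3]
Step 13: ref 5 -> FAULT, evict 2, frames=[5,1,3]
At step 13: evicted page 2

Answer: 2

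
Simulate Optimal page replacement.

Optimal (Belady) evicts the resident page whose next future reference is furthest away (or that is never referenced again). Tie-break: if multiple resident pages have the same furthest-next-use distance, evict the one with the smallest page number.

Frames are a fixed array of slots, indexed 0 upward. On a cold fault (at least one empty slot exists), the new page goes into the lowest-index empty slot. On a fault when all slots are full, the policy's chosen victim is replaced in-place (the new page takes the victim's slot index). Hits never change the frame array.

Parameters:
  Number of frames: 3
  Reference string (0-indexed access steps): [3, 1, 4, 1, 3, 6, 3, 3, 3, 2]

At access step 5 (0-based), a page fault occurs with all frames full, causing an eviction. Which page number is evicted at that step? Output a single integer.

Answer: 1

Derivation:
Step 0: ref 3 -> FAULT, frames=[3,-,-]
Step 1: ref 1 -> FAULT, frames=[3,1,-]
Step 2: ref 4 -> FAULT, frames=[3,1,4]
Step 3: ref 1 -> HIT, frames=[3,1,4]
Step 4: ref 3 -> HIT, frames=[3,1,4]
Step 5: ref 6 -> FAULT, evict 1, frames=[3,6,4]
At step 5: evicted page 1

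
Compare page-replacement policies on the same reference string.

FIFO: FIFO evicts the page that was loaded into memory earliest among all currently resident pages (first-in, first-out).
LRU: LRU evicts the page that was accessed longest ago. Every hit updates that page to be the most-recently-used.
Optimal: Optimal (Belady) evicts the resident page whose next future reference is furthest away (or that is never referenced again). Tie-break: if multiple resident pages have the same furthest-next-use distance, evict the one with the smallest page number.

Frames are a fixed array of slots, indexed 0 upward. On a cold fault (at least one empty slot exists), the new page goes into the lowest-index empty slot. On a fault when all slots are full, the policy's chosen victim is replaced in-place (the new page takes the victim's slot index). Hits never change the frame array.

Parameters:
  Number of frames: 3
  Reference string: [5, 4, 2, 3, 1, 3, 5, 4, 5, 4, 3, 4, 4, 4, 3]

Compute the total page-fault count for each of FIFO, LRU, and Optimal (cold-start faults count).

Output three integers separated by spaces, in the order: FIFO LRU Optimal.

Answer: 8 7 6

Derivation:
--- FIFO ---
  step 0: ref 5 -> FAULT, frames=[5,-,-] (faults so far: 1)
  step 1: ref 4 -> FAULT, frames=[5,4,-] (faults so far: 2)
  step 2: ref 2 -> FAULT, frames=[5,4,2] (faults so far: 3)
  step 3: ref 3 -> FAULT, evict 5, frames=[3,4,2] (faults so far: 4)
  step 4: ref 1 -> FAULT, evict 4, frames=[3,1,2] (faults so far: 5)
  step 5: ref 3 -> HIT, frames=[3,1,2] (faults so far: 5)
  step 6: ref 5 -> FAULT, evict 2, frames=[3,1,5] (faults so far: 6)
  step 7: ref 4 -> FAULT, evict 3, frames=[4,1,5] (faults so far: 7)
  step 8: ref 5 -> HIT, frames=[4,1,5] (faults so far: 7)
  step 9: ref 4 -> HIT, frames=[4,1,5] (faults so far: 7)
  step 10: ref 3 -> FAULT, evict 1, frames=[4,3,5] (faults so far: 8)
  step 11: ref 4 -> HIT, frames=[4,3,5] (faults so far: 8)
  step 12: ref 4 -> HIT, frames=[4,3,5] (faults so far: 8)
  step 13: ref 4 -> HIT, frames=[4,3,5] (faults so far: 8)
  step 14: ref 3 -> HIT, frames=[4,3,5] (faults so far: 8)
  FIFO total faults: 8
--- LRU ---
  step 0: ref 5 -> FAULT, frames=[5,-,-] (faults so far: 1)
  step 1: ref 4 -> FAULT, frames=[5,4,-] (faults so far: 2)
  step 2: ref 2 -> FAULT, frames=[5,4,2] (faults so far: 3)
  step 3: ref 3 -> FAULT, evict 5, frames=[3,4,2] (faults so far: 4)
  step 4: ref 1 -> FAULT, evict 4, frames=[3,1,2] (faults so far: 5)
  step 5: ref 3 -> HIT, frames=[3,1,2] (faults so far: 5)
  step 6: ref 5 -> FAULT, evict 2, frames=[3,1,5] (faults so far: 6)
  step 7: ref 4 -> FAULT, evict 1, frames=[3,4,5] (faults so far: 7)
  step 8: ref 5 -> HIT, frames=[3,4,5] (faults so far: 7)
  step 9: ref 4 -> HIT, frames=[3,4,5] (faults so far: 7)
  step 10: ref 3 -> HIT, frames=[3,4,5] (faults so far: 7)
  step 11: ref 4 -> HIT, frames=[3,4,5] (faults so far: 7)
  step 12: ref 4 -> HIT, frames=[3,4,5] (faults so far: 7)
  step 13: ref 4 -> HIT, frames=[3,4,5] (faults so far: 7)
  step 14: ref 3 -> HIT, frames=[3,4,5] (faults so far: 7)
  LRU total faults: 7
--- Optimal ---
  step 0: ref 5 -> FAULT, frames=[5,-,-] (faults so far: 1)
  step 1: ref 4 -> FAULT, frames=[5,4,-] (faults so far: 2)
  step 2: ref 2 -> FAULT, frames=[5,4,2] (faults so far: 3)
  step 3: ref 3 -> FAULT, evict 2, frames=[5,4,3] (faults so far: 4)
  step 4: ref 1 -> FAULT, evict 4, frames=[5,1,3] (faults so far: 5)
  step 5: ref 3 -> HIT, frames=[5,1,3] (faults so far: 5)
  step 6: ref 5 -> HIT, frames=[5,1,3] (faults so far: 5)
  step 7: ref 4 -> FAULT, evict 1, frames=[5,4,3] (faults so far: 6)
  step 8: ref 5 -> HIT, frames=[5,4,3] (faults so far: 6)
  step 9: ref 4 -> HIT, frames=[5,4,3] (faults so far: 6)
  step 10: ref 3 -> HIT, frames=[5,4,3] (faults so far: 6)
  step 11: ref 4 -> HIT, frames=[5,4,3] (faults so far: 6)
  step 12: ref 4 -> HIT, frames=[5,4,3] (faults so far: 6)
  step 13: ref 4 -> HIT, frames=[5,4,3] (faults so far: 6)
  step 14: ref 3 -> HIT, frames=[5,4,3] (faults so far: 6)
  Optimal total faults: 6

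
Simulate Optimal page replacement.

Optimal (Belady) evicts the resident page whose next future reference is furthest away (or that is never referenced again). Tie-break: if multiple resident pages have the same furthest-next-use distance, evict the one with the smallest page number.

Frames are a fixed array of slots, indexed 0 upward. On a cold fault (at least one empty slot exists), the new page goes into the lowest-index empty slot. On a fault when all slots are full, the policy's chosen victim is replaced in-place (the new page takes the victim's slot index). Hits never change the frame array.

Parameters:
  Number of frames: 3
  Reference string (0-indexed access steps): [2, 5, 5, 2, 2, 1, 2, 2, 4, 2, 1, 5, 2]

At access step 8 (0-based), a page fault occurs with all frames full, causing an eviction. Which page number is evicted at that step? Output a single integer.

Step 0: ref 2 -> FAULT, frames=[2,-,-]
Step 1: ref 5 -> FAULT, frames=[2,5,-]
Step 2: ref 5 -> HIT, frames=[2,5,-]
Step 3: ref 2 -> HIT, frames=[2,5,-]
Step 4: ref 2 -> HIT, frames=[2,5,-]
Step 5: ref 1 -> FAULT, frames=[2,5,1]
Step 6: ref 2 -> HIT, frames=[2,5,1]
Step 7: ref 2 -> HIT, frames=[2,5,1]
Step 8: ref 4 -> FAULT, evict 5, frames=[2,4,1]
At step 8: evicted page 5

Answer: 5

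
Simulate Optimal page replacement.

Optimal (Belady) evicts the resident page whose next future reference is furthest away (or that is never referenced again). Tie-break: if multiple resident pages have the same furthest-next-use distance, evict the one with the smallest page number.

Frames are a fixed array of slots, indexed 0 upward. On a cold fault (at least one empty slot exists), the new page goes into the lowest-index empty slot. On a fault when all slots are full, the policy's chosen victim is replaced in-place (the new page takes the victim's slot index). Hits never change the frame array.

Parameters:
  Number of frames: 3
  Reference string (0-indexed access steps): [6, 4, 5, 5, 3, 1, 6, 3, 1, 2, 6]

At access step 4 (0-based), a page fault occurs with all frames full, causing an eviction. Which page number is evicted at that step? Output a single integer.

Step 0: ref 6 -> FAULT, frames=[6,-,-]
Step 1: ref 4 -> FAULT, frames=[6,4,-]
Step 2: ref 5 -> FAULT, frames=[6,4,5]
Step 3: ref 5 -> HIT, frames=[6,4,5]
Step 4: ref 3 -> FAULT, evict 4, frames=[6,3,5]
At step 4: evicted page 4

Answer: 4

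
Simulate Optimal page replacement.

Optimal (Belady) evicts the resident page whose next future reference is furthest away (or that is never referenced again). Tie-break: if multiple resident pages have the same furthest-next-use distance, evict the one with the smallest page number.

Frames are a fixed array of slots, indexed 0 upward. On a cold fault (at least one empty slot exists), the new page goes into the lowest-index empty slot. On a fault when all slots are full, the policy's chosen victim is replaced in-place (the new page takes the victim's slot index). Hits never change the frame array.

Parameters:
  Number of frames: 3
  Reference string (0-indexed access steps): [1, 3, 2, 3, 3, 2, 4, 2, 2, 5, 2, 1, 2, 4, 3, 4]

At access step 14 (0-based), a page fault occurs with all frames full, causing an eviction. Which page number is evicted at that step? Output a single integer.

Step 0: ref 1 -> FAULT, frames=[1,-,-]
Step 1: ref 3 -> FAULT, frames=[1,3,-]
Step 2: ref 2 -> FAULT, frames=[1,3,2]
Step 3: ref 3 -> HIT, frames=[1,3,2]
Step 4: ref 3 -> HIT, frames=[1,3,2]
Step 5: ref 2 -> HIT, frames=[1,3,2]
Step 6: ref 4 -> FAULT, evict 3, frames=[1,4,2]
Step 7: ref 2 -> HIT, frames=[1,4,2]
Step 8: ref 2 -> HIT, frames=[1,4,2]
Step 9: ref 5 -> FAULT, evict 4, frames=[1,5,2]
Step 10: ref 2 -> HIT, frames=[1,5,2]
Step 11: ref 1 -> HIT, frames=[1,5,2]
Step 12: ref 2 -> HIT, frames=[1,5,2]
Step 13: ref 4 -> FAULT, evict 1, frames=[4,5,2]
Step 14: ref 3 -> FAULT, evict 2, frames=[4,5,3]
At step 14: evicted page 2

Answer: 2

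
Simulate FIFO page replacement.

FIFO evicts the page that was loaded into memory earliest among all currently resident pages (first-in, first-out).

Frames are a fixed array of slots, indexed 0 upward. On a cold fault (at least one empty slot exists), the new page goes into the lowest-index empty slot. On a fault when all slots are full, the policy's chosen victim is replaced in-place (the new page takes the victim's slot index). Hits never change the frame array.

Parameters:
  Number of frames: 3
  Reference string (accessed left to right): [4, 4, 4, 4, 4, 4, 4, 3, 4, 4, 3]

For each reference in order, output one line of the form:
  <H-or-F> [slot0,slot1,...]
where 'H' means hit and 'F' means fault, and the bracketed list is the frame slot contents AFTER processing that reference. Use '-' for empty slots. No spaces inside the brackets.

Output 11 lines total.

F [4,-,-]
H [4,-,-]
H [4,-,-]
H [4,-,-]
H [4,-,-]
H [4,-,-]
H [4,-,-]
F [4,3,-]
H [4,3,-]
H [4,3,-]
H [4,3,-]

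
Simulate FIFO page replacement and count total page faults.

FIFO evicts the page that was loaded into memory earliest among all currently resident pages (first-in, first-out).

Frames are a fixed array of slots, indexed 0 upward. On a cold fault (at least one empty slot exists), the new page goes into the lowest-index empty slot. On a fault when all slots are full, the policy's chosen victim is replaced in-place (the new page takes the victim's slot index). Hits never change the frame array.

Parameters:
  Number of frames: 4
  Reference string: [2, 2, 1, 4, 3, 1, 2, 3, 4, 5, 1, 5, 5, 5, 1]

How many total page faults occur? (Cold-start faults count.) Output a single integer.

Step 0: ref 2 → FAULT, frames=[2,-,-,-]
Step 1: ref 2 → HIT, frames=[2,-,-,-]
Step 2: ref 1 → FAULT, frames=[2,1,-,-]
Step 3: ref 4 → FAULT, frames=[2,1,4,-]
Step 4: ref 3 → FAULT, frames=[2,1,4,3]
Step 5: ref 1 → HIT, frames=[2,1,4,3]
Step 6: ref 2 → HIT, frames=[2,1,4,3]
Step 7: ref 3 → HIT, frames=[2,1,4,3]
Step 8: ref 4 → HIT, frames=[2,1,4,3]
Step 9: ref 5 → FAULT (evict 2), frames=[5,1,4,3]
Step 10: ref 1 → HIT, frames=[5,1,4,3]
Step 11: ref 5 → HIT, frames=[5,1,4,3]
Step 12: ref 5 → HIT, frames=[5,1,4,3]
Step 13: ref 5 → HIT, frames=[5,1,4,3]
Step 14: ref 1 → HIT, frames=[5,1,4,3]
Total faults: 5

Answer: 5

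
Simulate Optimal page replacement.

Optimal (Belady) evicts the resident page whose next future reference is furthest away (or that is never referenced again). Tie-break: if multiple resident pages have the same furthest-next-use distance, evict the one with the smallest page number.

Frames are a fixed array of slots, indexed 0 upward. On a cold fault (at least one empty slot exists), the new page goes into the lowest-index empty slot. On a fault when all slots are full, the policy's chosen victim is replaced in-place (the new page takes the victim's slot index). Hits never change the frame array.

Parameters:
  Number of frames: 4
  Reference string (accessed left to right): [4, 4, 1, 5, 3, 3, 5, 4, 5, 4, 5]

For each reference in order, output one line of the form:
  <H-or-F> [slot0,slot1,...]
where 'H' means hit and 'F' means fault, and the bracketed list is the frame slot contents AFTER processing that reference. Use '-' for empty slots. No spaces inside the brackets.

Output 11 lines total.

F [4,-,-,-]
H [4,-,-,-]
F [4,1,-,-]
F [4,1,5,-]
F [4,1,5,3]
H [4,1,5,3]
H [4,1,5,3]
H [4,1,5,3]
H [4,1,5,3]
H [4,1,5,3]
H [4,1,5,3]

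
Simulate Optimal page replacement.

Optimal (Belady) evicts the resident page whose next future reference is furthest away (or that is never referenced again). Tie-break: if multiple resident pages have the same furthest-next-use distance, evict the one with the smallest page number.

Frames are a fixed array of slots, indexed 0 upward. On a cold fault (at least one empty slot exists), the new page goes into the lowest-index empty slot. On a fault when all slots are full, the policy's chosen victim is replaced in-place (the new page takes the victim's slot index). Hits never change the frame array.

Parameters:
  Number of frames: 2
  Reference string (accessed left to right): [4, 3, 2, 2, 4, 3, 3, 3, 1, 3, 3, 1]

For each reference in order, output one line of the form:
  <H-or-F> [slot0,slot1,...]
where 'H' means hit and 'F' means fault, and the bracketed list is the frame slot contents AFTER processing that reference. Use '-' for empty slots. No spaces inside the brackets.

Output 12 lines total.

F [4,-]
F [4,3]
F [4,2]
H [4,2]
H [4,2]
F [4,3]
H [4,3]
H [4,3]
F [1,3]
H [1,3]
H [1,3]
H [1,3]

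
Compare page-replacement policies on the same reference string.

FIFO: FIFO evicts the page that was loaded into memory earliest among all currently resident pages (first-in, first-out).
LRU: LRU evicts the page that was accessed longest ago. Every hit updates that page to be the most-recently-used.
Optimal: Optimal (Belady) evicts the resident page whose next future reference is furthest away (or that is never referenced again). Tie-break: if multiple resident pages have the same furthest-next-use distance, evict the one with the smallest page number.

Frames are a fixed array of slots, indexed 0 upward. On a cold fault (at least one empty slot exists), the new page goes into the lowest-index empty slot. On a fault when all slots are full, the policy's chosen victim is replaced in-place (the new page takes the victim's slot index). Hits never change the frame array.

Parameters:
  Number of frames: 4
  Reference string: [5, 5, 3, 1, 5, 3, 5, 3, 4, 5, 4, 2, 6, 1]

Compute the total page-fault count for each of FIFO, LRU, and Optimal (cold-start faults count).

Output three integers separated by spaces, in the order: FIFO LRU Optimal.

--- FIFO ---
  step 0: ref 5 -> FAULT, frames=[5,-,-,-] (faults so far: 1)
  step 1: ref 5 -> HIT, frames=[5,-,-,-] (faults so far: 1)
  step 2: ref 3 -> FAULT, frames=[5,3,-,-] (faults so far: 2)
  step 3: ref 1 -> FAULT, frames=[5,3,1,-] (faults so far: 3)
  step 4: ref 5 -> HIT, frames=[5,3,1,-] (faults so far: 3)
  step 5: ref 3 -> HIT, frames=[5,3,1,-] (faults so far: 3)
  step 6: ref 5 -> HIT, frames=[5,3,1,-] (faults so far: 3)
  step 7: ref 3 -> HIT, frames=[5,3,1,-] (faults so far: 3)
  step 8: ref 4 -> FAULT, frames=[5,3,1,4] (faults so far: 4)
  step 9: ref 5 -> HIT, frames=[5,3,1,4] (faults so far: 4)
  step 10: ref 4 -> HIT, frames=[5,3,1,4] (faults so far: 4)
  step 11: ref 2 -> FAULT, evict 5, frames=[2,3,1,4] (faults so far: 5)
  step 12: ref 6 -> FAULT, evict 3, frames=[2,6,1,4] (faults so far: 6)
  step 13: ref 1 -> HIT, frames=[2,6,1,4] (faults so far: 6)
  FIFO total faults: 6
--- LRU ---
  step 0: ref 5 -> FAULT, frames=[5,-,-,-] (faults so far: 1)
  step 1: ref 5 -> HIT, frames=[5,-,-,-] (faults so far: 1)
  step 2: ref 3 -> FAULT, frames=[5,3,-,-] (faults so far: 2)
  step 3: ref 1 -> FAULT, frames=[5,3,1,-] (faults so far: 3)
  step 4: ref 5 -> HIT, frames=[5,3,1,-] (faults so far: 3)
  step 5: ref 3 -> HIT, frames=[5,3,1,-] (faults so far: 3)
  step 6: ref 5 -> HIT, frames=[5,3,1,-] (faults so far: 3)
  step 7: ref 3 -> HIT, frames=[5,3,1,-] (faults so far: 3)
  step 8: ref 4 -> FAULT, frames=[5,3,1,4] (faults so far: 4)
  step 9: ref 5 -> HIT, frames=[5,3,1,4] (faults so far: 4)
  step 10: ref 4 -> HIT, frames=[5,3,1,4] (faults so far: 4)
  step 11: ref 2 -> FAULT, evict 1, frames=[5,3,2,4] (faults so far: 5)
  step 12: ref 6 -> FAULT, evict 3, frames=[5,6,2,4] (faults so far: 6)
  step 13: ref 1 -> FAULT, evict 5, frames=[1,6,2,4] (faults so far: 7)
  LRU total faults: 7
--- Optimal ---
  step 0: ref 5 -> FAULT, frames=[5,-,-,-] (faults so far: 1)
  step 1: ref 5 -> HIT, frames=[5,-,-,-] (faults so far: 1)
  step 2: ref 3 -> FAULT, frames=[5,3,-,-] (faults so far: 2)
  step 3: ref 1 -> FAULT, frames=[5,3,1,-] (faults so far: 3)
  step 4: ref 5 -> HIT, frames=[5,3,1,-] (faults so far: 3)
  step 5: ref 3 -> HIT, frames=[5,3,1,-] (faults so far: 3)
  step 6: ref 5 -> HIT, frames=[5,3,1,-] (faults so far: 3)
  step 7: ref 3 -> HIT, frames=[5,3,1,-] (faults so far: 3)
  step 8: ref 4 -> FAULT, frames=[5,3,1,4] (faults so far: 4)
  step 9: ref 5 -> HIT, frames=[5,3,1,4] (faults so far: 4)
  step 10: ref 4 -> HIT, frames=[5,3,1,4] (faults so far: 4)
  step 11: ref 2 -> FAULT, evict 3, frames=[5,2,1,4] (faults so far: 5)
  step 12: ref 6 -> FAULT, evict 2, frames=[5,6,1,4] (faults so far: 6)
  step 13: ref 1 -> HIT, frames=[5,6,1,4] (faults so far: 6)
  Optimal total faults: 6

Answer: 6 7 6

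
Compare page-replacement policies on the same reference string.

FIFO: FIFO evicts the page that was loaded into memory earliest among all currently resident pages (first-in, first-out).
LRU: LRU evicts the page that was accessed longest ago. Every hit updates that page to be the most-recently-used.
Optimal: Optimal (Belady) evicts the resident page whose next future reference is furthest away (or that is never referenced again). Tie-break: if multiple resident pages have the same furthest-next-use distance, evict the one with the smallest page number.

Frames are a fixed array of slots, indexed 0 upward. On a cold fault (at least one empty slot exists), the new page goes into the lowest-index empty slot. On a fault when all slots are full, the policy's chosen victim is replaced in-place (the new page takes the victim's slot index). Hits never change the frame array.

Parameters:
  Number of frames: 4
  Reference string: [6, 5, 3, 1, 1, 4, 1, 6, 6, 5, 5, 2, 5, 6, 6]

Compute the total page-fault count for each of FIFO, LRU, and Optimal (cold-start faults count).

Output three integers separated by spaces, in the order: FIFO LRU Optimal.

--- FIFO ---
  step 0: ref 6 -> FAULT, frames=[6,-,-,-] (faults so far: 1)
  step 1: ref 5 -> FAULT, frames=[6,5,-,-] (faults so far: 2)
  step 2: ref 3 -> FAULT, frames=[6,5,3,-] (faults so far: 3)
  step 3: ref 1 -> FAULT, frames=[6,5,3,1] (faults so far: 4)
  step 4: ref 1 -> HIT, frames=[6,5,3,1] (faults so far: 4)
  step 5: ref 4 -> FAULT, evict 6, frames=[4,5,3,1] (faults so far: 5)
  step 6: ref 1 -> HIT, frames=[4,5,3,1] (faults so far: 5)
  step 7: ref 6 -> FAULT, evict 5, frames=[4,6,3,1] (faults so far: 6)
  step 8: ref 6 -> HIT, frames=[4,6,3,1] (faults so far: 6)
  step 9: ref 5 -> FAULT, evict 3, frames=[4,6,5,1] (faults so far: 7)
  step 10: ref 5 -> HIT, frames=[4,6,5,1] (faults so far: 7)
  step 11: ref 2 -> FAULT, evict 1, frames=[4,6,5,2] (faults so far: 8)
  step 12: ref 5 -> HIT, frames=[4,6,5,2] (faults so far: 8)
  step 13: ref 6 -> HIT, frames=[4,6,5,2] (faults so far: 8)
  step 14: ref 6 -> HIT, frames=[4,6,5,2] (faults so far: 8)
  FIFO total faults: 8
--- LRU ---
  step 0: ref 6 -> FAULT, frames=[6,-,-,-] (faults so far: 1)
  step 1: ref 5 -> FAULT, frames=[6,5,-,-] (faults so far: 2)
  step 2: ref 3 -> FAULT, frames=[6,5,3,-] (faults so far: 3)
  step 3: ref 1 -> FAULT, frames=[6,5,3,1] (faults so far: 4)
  step 4: ref 1 -> HIT, frames=[6,5,3,1] (faults so far: 4)
  step 5: ref 4 -> FAULT, evict 6, frames=[4,5,3,1] (faults so far: 5)
  step 6: ref 1 -> HIT, frames=[4,5,3,1] (faults so far: 5)
  step 7: ref 6 -> FAULT, evict 5, frames=[4,6,3,1] (faults so far: 6)
  step 8: ref 6 -> HIT, frames=[4,6,3,1] (faults so far: 6)
  step 9: ref 5 -> FAULT, evict 3, frames=[4,6,5,1] (faults so far: 7)
  step 10: ref 5 -> HIT, frames=[4,6,5,1] (faults so far: 7)
  step 11: ref 2 -> FAULT, evict 4, frames=[2,6,5,1] (faults so far: 8)
  step 12: ref 5 -> HIT, frames=[2,6,5,1] (faults so far: 8)
  step 13: ref 6 -> HIT, frames=[2,6,5,1] (faults so far: 8)
  step 14: ref 6 -> HIT, frames=[2,6,5,1] (faults so far: 8)
  LRU total faults: 8
--- Optimal ---
  step 0: ref 6 -> FAULT, frames=[6,-,-,-] (faults so far: 1)
  step 1: ref 5 -> FAULT, frames=[6,5,-,-] (faults so far: 2)
  step 2: ref 3 -> FAULT, frames=[6,5,3,-] (faults so far: 3)
  step 3: ref 1 -> FAULT, frames=[6,5,3,1] (faults so far: 4)
  step 4: ref 1 -> HIT, frames=[6,5,3,1] (faults so far: 4)
  step 5: ref 4 -> FAULT, evict 3, frames=[6,5,4,1] (faults so far: 5)
  step 6: ref 1 -> HIT, frames=[6,5,4,1] (faults so far: 5)
  step 7: ref 6 -> HIT, frames=[6,5,4,1] (faults so far: 5)
  step 8: ref 6 -> HIT, frames=[6,5,4,1] (faults so far: 5)
  step 9: ref 5 -> HIT, frames=[6,5,4,1] (faults so far: 5)
  step 10: ref 5 -> HIT, frames=[6,5,4,1] (faults so far: 5)
  step 11: ref 2 -> FAULT, evict 1, frames=[6,5,4,2] (faults so far: 6)
  step 12: ref 5 -> HIT, frames=[6,5,4,2] (faults so far: 6)
  step 13: ref 6 -> HIT, frames=[6,5,4,2] (faults so far: 6)
  step 14: ref 6 -> HIT, frames=[6,5,4,2] (faults so far: 6)
  Optimal total faults: 6

Answer: 8 8 6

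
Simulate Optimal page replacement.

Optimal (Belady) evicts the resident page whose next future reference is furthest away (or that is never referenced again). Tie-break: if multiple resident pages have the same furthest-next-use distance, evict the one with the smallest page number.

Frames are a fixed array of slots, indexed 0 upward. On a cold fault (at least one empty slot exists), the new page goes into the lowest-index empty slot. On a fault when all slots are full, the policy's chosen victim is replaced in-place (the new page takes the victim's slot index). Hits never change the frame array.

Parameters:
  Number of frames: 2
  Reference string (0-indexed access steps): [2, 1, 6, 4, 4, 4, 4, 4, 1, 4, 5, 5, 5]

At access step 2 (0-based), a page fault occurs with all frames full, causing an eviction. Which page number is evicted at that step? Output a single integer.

Step 0: ref 2 -> FAULT, frames=[2,-]
Step 1: ref 1 -> FAULT, frames=[2,1]
Step 2: ref 6 -> FAULT, evict 2, frames=[6,1]
At step 2: evicted page 2

Answer: 2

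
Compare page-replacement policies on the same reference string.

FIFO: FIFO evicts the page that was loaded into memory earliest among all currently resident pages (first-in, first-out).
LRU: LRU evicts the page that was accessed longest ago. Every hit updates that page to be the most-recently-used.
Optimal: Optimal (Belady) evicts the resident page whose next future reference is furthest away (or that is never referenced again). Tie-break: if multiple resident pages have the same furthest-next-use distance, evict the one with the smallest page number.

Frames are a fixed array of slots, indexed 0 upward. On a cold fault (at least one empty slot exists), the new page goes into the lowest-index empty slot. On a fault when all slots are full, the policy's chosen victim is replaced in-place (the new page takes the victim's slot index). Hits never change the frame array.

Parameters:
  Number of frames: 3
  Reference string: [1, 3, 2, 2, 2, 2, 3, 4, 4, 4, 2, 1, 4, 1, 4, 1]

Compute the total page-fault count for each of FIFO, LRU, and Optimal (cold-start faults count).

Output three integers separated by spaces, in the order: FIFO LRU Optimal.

--- FIFO ---
  step 0: ref 1 -> FAULT, frames=[1,-,-] (faults so far: 1)
  step 1: ref 3 -> FAULT, frames=[1,3,-] (faults so far: 2)
  step 2: ref 2 -> FAULT, frames=[1,3,2] (faults so far: 3)
  step 3: ref 2 -> HIT, frames=[1,3,2] (faults so far: 3)
  step 4: ref 2 -> HIT, frames=[1,3,2] (faults so far: 3)
  step 5: ref 2 -> HIT, frames=[1,3,2] (faults so far: 3)
  step 6: ref 3 -> HIT, frames=[1,3,2] (faults so far: 3)
  step 7: ref 4 -> FAULT, evict 1, frames=[4,3,2] (faults so far: 4)
  step 8: ref 4 -> HIT, frames=[4,3,2] (faults so far: 4)
  step 9: ref 4 -> HIT, frames=[4,3,2] (faults so far: 4)
  step 10: ref 2 -> HIT, frames=[4,3,2] (faults so far: 4)
  step 11: ref 1 -> FAULT, evict 3, frames=[4,1,2] (faults so far: 5)
  step 12: ref 4 -> HIT, frames=[4,1,2] (faults so far: 5)
  step 13: ref 1 -> HIT, frames=[4,1,2] (faults so far: 5)
  step 14: ref 4 -> HIT, frames=[4,1,2] (faults so far: 5)
  step 15: ref 1 -> HIT, frames=[4,1,2] (faults so far: 5)
  FIFO total faults: 5
--- LRU ---
  step 0: ref 1 -> FAULT, frames=[1,-,-] (faults so far: 1)
  step 1: ref 3 -> FAULT, frames=[1,3,-] (faults so far: 2)
  step 2: ref 2 -> FAULT, frames=[1,3,2] (faults so far: 3)
  step 3: ref 2 -> HIT, frames=[1,3,2] (faults so far: 3)
  step 4: ref 2 -> HIT, frames=[1,3,2] (faults so far: 3)
  step 5: ref 2 -> HIT, frames=[1,3,2] (faults so far: 3)
  step 6: ref 3 -> HIT, frames=[1,3,2] (faults so far: 3)
  step 7: ref 4 -> FAULT, evict 1, frames=[4,3,2] (faults so far: 4)
  step 8: ref 4 -> HIT, frames=[4,3,2] (faults so far: 4)
  step 9: ref 4 -> HIT, frames=[4,3,2] (faults so far: 4)
  step 10: ref 2 -> HIT, frames=[4,3,2] (faults so far: 4)
  step 11: ref 1 -> FAULT, evict 3, frames=[4,1,2] (faults so far: 5)
  step 12: ref 4 -> HIT, frames=[4,1,2] (faults so far: 5)
  step 13: ref 1 -> HIT, frames=[4,1,2] (faults so far: 5)
  step 14: ref 4 -> HIT, frames=[4,1,2] (faults so far: 5)
  step 15: ref 1 -> HIT, frames=[4,1,2] (faults so far: 5)
  LRU total faults: 5
--- Optimal ---
  step 0: ref 1 -> FAULT, frames=[1,-,-] (faults so far: 1)
  step 1: ref 3 -> FAULT, frames=[1,3,-] (faults so far: 2)
  step 2: ref 2 -> FAULT, frames=[1,3,2] (faults so far: 3)
  step 3: ref 2 -> HIT, frames=[1,3,2] (faults so far: 3)
  step 4: ref 2 -> HIT, frames=[1,3,2] (faults so far: 3)
  step 5: ref 2 -> HIT, frames=[1,3,2] (faults so far: 3)
  step 6: ref 3 -> HIT, frames=[1,3,2] (faults so far: 3)
  step 7: ref 4 -> FAULT, evict 3, frames=[1,4,2] (faults so far: 4)
  step 8: ref 4 -> HIT, frames=[1,4,2] (faults so far: 4)
  step 9: ref 4 -> HIT, frames=[1,4,2] (faults so far: 4)
  step 10: ref 2 -> HIT, frames=[1,4,2] (faults so far: 4)
  step 11: ref 1 -> HIT, frames=[1,4,2] (faults so far: 4)
  step 12: ref 4 -> HIT, frames=[1,4,2] (faults so far: 4)
  step 13: ref 1 -> HIT, frames=[1,4,2] (faults so far: 4)
  step 14: ref 4 -> HIT, frames=[1,4,2] (faults so far: 4)
  step 15: ref 1 -> HIT, frames=[1,4,2] (faults so far: 4)
  Optimal total faults: 4

Answer: 5 5 4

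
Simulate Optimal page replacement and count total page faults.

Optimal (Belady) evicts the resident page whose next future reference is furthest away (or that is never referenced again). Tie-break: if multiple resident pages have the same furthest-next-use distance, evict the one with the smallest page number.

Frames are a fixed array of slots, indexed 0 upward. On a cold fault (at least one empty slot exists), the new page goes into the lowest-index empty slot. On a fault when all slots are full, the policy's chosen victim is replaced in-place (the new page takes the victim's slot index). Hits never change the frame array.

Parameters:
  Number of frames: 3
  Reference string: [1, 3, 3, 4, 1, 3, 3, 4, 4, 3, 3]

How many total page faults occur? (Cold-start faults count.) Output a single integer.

Step 0: ref 1 → FAULT, frames=[1,-,-]
Step 1: ref 3 → FAULT, frames=[1,3,-]
Step 2: ref 3 → HIT, frames=[1,3,-]
Step 3: ref 4 → FAULT, frames=[1,3,4]
Step 4: ref 1 → HIT, frames=[1,3,4]
Step 5: ref 3 → HIT, frames=[1,3,4]
Step 6: ref 3 → HIT, frames=[1,3,4]
Step 7: ref 4 → HIT, frames=[1,3,4]
Step 8: ref 4 → HIT, frames=[1,3,4]
Step 9: ref 3 → HIT, frames=[1,3,4]
Step 10: ref 3 → HIT, frames=[1,3,4]
Total faults: 3

Answer: 3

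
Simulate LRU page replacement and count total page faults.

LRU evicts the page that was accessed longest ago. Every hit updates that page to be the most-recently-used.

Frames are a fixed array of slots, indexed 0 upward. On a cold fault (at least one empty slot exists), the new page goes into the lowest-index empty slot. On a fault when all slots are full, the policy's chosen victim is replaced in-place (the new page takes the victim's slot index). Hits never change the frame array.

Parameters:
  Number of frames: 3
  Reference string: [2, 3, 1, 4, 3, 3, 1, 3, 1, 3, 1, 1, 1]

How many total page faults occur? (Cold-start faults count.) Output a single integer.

Step 0: ref 2 → FAULT, frames=[2,-,-]
Step 1: ref 3 → FAULT, frames=[2,3,-]
Step 2: ref 1 → FAULT, frames=[2,3,1]
Step 3: ref 4 → FAULT (evict 2), frames=[4,3,1]
Step 4: ref 3 → HIT, frames=[4,3,1]
Step 5: ref 3 → HIT, frames=[4,3,1]
Step 6: ref 1 → HIT, frames=[4,3,1]
Step 7: ref 3 → HIT, frames=[4,3,1]
Step 8: ref 1 → HIT, frames=[4,3,1]
Step 9: ref 3 → HIT, frames=[4,3,1]
Step 10: ref 1 → HIT, frames=[4,3,1]
Step 11: ref 1 → HIT, frames=[4,3,1]
Step 12: ref 1 → HIT, frames=[4,3,1]
Total faults: 4

Answer: 4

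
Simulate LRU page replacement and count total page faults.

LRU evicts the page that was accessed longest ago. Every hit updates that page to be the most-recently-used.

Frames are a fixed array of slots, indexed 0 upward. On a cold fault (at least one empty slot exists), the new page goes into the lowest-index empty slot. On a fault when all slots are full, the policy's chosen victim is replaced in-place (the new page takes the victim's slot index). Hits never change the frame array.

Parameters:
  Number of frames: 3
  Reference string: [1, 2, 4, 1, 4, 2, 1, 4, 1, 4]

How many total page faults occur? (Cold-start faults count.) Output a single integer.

Step 0: ref 1 → FAULT, frames=[1,-,-]
Step 1: ref 2 → FAULT, frames=[1,2,-]
Step 2: ref 4 → FAULT, frames=[1,2,4]
Step 3: ref 1 → HIT, frames=[1,2,4]
Step 4: ref 4 → HIT, frames=[1,2,4]
Step 5: ref 2 → HIT, frames=[1,2,4]
Step 6: ref 1 → HIT, frames=[1,2,4]
Step 7: ref 4 → HIT, frames=[1,2,4]
Step 8: ref 1 → HIT, frames=[1,2,4]
Step 9: ref 4 → HIT, frames=[1,2,4]
Total faults: 3

Answer: 3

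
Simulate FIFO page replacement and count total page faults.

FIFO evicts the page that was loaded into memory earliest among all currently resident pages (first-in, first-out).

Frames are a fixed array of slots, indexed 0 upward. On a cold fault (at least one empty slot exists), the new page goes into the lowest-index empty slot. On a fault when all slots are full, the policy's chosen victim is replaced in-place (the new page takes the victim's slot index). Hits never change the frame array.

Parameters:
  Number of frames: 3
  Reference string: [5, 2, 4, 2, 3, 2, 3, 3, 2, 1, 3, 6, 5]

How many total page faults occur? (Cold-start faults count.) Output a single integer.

Answer: 7

Derivation:
Step 0: ref 5 → FAULT, frames=[5,-,-]
Step 1: ref 2 → FAULT, frames=[5,2,-]
Step 2: ref 4 → FAULT, frames=[5,2,4]
Step 3: ref 2 → HIT, frames=[5,2,4]
Step 4: ref 3 → FAULT (evict 5), frames=[3,2,4]
Step 5: ref 2 → HIT, frames=[3,2,4]
Step 6: ref 3 → HIT, frames=[3,2,4]
Step 7: ref 3 → HIT, frames=[3,2,4]
Step 8: ref 2 → HIT, frames=[3,2,4]
Step 9: ref 1 → FAULT (evict 2), frames=[3,1,4]
Step 10: ref 3 → HIT, frames=[3,1,4]
Step 11: ref 6 → FAULT (evict 4), frames=[3,1,6]
Step 12: ref 5 → FAULT (evict 3), frames=[5,1,6]
Total faults: 7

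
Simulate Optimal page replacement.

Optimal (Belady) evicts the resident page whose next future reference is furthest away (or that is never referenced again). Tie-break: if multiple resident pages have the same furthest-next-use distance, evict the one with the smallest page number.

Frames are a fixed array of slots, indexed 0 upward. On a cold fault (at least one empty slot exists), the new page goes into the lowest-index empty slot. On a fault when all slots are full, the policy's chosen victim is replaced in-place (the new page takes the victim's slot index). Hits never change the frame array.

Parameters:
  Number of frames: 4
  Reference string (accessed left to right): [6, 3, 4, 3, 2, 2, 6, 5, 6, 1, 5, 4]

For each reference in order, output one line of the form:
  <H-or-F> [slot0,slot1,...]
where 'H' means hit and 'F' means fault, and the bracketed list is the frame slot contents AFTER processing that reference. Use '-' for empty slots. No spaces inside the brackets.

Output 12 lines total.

F [6,-,-,-]
F [6,3,-,-]
F [6,3,4,-]
H [6,3,4,-]
F [6,3,4,2]
H [6,3,4,2]
H [6,3,4,2]
F [6,3,4,5]
H [6,3,4,5]
F [6,1,4,5]
H [6,1,4,5]
H [6,1,4,5]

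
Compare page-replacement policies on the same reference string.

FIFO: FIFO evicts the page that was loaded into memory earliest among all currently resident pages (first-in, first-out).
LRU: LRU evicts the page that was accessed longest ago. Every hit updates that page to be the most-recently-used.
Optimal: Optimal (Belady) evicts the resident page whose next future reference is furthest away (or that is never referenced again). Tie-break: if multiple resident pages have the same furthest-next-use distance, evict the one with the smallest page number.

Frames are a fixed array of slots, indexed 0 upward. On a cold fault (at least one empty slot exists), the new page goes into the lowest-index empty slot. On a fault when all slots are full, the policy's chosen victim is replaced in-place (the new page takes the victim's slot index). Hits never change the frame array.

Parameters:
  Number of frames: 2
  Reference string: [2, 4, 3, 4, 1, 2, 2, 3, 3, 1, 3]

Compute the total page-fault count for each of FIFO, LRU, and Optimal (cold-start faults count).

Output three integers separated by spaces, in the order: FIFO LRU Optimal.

Answer: 7 7 6

Derivation:
--- FIFO ---
  step 0: ref 2 -> FAULT, frames=[2,-] (faults so far: 1)
  step 1: ref 4 -> FAULT, frames=[2,4] (faults so far: 2)
  step 2: ref 3 -> FAULT, evict 2, frames=[3,4] (faults so far: 3)
  step 3: ref 4 -> HIT, frames=[3,4] (faults so far: 3)
  step 4: ref 1 -> FAULT, evict 4, frames=[3,1] (faults so far: 4)
  step 5: ref 2 -> FAULT, evict 3, frames=[2,1] (faults so far: 5)
  step 6: ref 2 -> HIT, frames=[2,1] (faults so far: 5)
  step 7: ref 3 -> FAULT, evict 1, frames=[2,3] (faults so far: 6)
  step 8: ref 3 -> HIT, frames=[2,3] (faults so far: 6)
  step 9: ref 1 -> FAULT, evict 2, frames=[1,3] (faults so far: 7)
  step 10: ref 3 -> HIT, frames=[1,3] (faults so far: 7)
  FIFO total faults: 7
--- LRU ---
  step 0: ref 2 -> FAULT, frames=[2,-] (faults so far: 1)
  step 1: ref 4 -> FAULT, frames=[2,4] (faults so far: 2)
  step 2: ref 3 -> FAULT, evict 2, frames=[3,4] (faults so far: 3)
  step 3: ref 4 -> HIT, frames=[3,4] (faults so far: 3)
  step 4: ref 1 -> FAULT, evict 3, frames=[1,4] (faults so far: 4)
  step 5: ref 2 -> FAULT, evict 4, frames=[1,2] (faults so far: 5)
  step 6: ref 2 -> HIT, frames=[1,2] (faults so far: 5)
  step 7: ref 3 -> FAULT, evict 1, frames=[3,2] (faults so far: 6)
  step 8: ref 3 -> HIT, frames=[3,2] (faults so far: 6)
  step 9: ref 1 -> FAULT, evict 2, frames=[3,1] (faults so far: 7)
  step 10: ref 3 -> HIT, frames=[3,1] (faults so far: 7)
  LRU total faults: 7
--- Optimal ---
  step 0: ref 2 -> FAULT, frames=[2,-] (faults so far: 1)
  step 1: ref 4 -> FAULT, frames=[2,4] (faults so far: 2)
  step 2: ref 3 -> FAULT, evict 2, frames=[3,4] (faults so far: 3)
  step 3: ref 4 -> HIT, frames=[3,4] (faults so far: 3)
  step 4: ref 1 -> FAULT, evict 4, frames=[3,1] (faults so far: 4)
  step 5: ref 2 -> FAULT, evict 1, frames=[3,2] (faults so far: 5)
  step 6: ref 2 -> HIT, frames=[3,2] (faults so far: 5)
  step 7: ref 3 -> HIT, frames=[3,2] (faults so far: 5)
  step 8: ref 3 -> HIT, frames=[3,2] (faults so far: 5)
  step 9: ref 1 -> FAULT, evict 2, frames=[3,1] (faults so far: 6)
  step 10: ref 3 -> HIT, frames=[3,1] (faults so far: 6)
  Optimal total faults: 6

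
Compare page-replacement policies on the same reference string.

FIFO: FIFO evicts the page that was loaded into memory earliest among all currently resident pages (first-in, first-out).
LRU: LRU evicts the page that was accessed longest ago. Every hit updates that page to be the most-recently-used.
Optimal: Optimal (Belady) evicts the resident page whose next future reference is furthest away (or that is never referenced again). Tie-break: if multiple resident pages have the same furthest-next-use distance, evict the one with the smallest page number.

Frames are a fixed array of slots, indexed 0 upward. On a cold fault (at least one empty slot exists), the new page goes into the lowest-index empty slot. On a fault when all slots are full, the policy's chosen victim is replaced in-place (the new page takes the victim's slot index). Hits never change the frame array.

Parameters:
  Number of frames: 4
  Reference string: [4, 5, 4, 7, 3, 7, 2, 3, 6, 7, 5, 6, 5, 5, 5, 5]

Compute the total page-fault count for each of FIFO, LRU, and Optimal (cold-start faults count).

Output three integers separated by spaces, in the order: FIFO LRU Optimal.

--- FIFO ---
  step 0: ref 4 -> FAULT, frames=[4,-,-,-] (faults so far: 1)
  step 1: ref 5 -> FAULT, frames=[4,5,-,-] (faults so far: 2)
  step 2: ref 4 -> HIT, frames=[4,5,-,-] (faults so far: 2)
  step 3: ref 7 -> FAULT, frames=[4,5,7,-] (faults so far: 3)
  step 4: ref 3 -> FAULT, frames=[4,5,7,3] (faults so far: 4)
  step 5: ref 7 -> HIT, frames=[4,5,7,3] (faults so far: 4)
  step 6: ref 2 -> FAULT, evict 4, frames=[2,5,7,3] (faults so far: 5)
  step 7: ref 3 -> HIT, frames=[2,5,7,3] (faults so far: 5)
  step 8: ref 6 -> FAULT, evict 5, frames=[2,6,7,3] (faults so far: 6)
  step 9: ref 7 -> HIT, frames=[2,6,7,3] (faults so far: 6)
  step 10: ref 5 -> FAULT, evict 7, frames=[2,6,5,3] (faults so far: 7)
  step 11: ref 6 -> HIT, frames=[2,6,5,3] (faults so far: 7)
  step 12: ref 5 -> HIT, frames=[2,6,5,3] (faults so far: 7)
  step 13: ref 5 -> HIT, frames=[2,6,5,3] (faults so far: 7)
  step 14: ref 5 -> HIT, frames=[2,6,5,3] (faults so far: 7)
  step 15: ref 5 -> HIT, frames=[2,6,5,3] (faults so far: 7)
  FIFO total faults: 7
--- LRU ---
  step 0: ref 4 -> FAULT, frames=[4,-,-,-] (faults so far: 1)
  step 1: ref 5 -> FAULT, frames=[4,5,-,-] (faults so far: 2)
  step 2: ref 4 -> HIT, frames=[4,5,-,-] (faults so far: 2)
  step 3: ref 7 -> FAULT, frames=[4,5,7,-] (faults so far: 3)
  step 4: ref 3 -> FAULT, frames=[4,5,7,3] (faults so far: 4)
  step 5: ref 7 -> HIT, frames=[4,5,7,3] (faults so far: 4)
  step 6: ref 2 -> FAULT, evict 5, frames=[4,2,7,3] (faults so far: 5)
  step 7: ref 3 -> HIT, frames=[4,2,7,3] (faults so far: 5)
  step 8: ref 6 -> FAULT, evict 4, frames=[6,2,7,3] (faults so far: 6)
  step 9: ref 7 -> HIT, frames=[6,2,7,3] (faults so far: 6)
  step 10: ref 5 -> FAULT, evict 2, frames=[6,5,7,3] (faults so far: 7)
  step 11: ref 6 -> HIT, frames=[6,5,7,3] (faults so far: 7)
  step 12: ref 5 -> HIT, frames=[6,5,7,3] (faults so far: 7)
  step 13: ref 5 -> HIT, frames=[6,5,7,3] (faults so far: 7)
  step 14: ref 5 -> HIT, frames=[6,5,7,3] (faults so far: 7)
  step 15: ref 5 -> HIT, frames=[6,5,7,3] (faults so far: 7)
  LRU total faults: 7
--- Optimal ---
  step 0: ref 4 -> FAULT, frames=[4,-,-,-] (faults so far: 1)
  step 1: ref 5 -> FAULT, frames=[4,5,-,-] (faults so far: 2)
  step 2: ref 4 -> HIT, frames=[4,5,-,-] (faults so far: 2)
  step 3: ref 7 -> FAULT, frames=[4,5,7,-] (faults so far: 3)
  step 4: ref 3 -> FAULT, frames=[4,5,7,3] (faults so far: 4)
  step 5: ref 7 -> HIT, frames=[4,5,7,3] (faults so far: 4)
  step 6: ref 2 -> FAULT, evict 4, frames=[2,5,7,3] (faults so far: 5)
  step 7: ref 3 -> HIT, frames=[2,5,7,3] (faults so far: 5)
  step 8: ref 6 -> FAULT, evict 2, frames=[6,5,7,3] (faults so far: 6)
  step 9: ref 7 -> HIT, frames=[6,5,7,3] (faults so far: 6)
  step 10: ref 5 -> HIT, frames=[6,5,7,3] (faults so far: 6)
  step 11: ref 6 -> HIT, frames=[6,5,7,3] (faults so far: 6)
  step 12: ref 5 -> HIT, frames=[6,5,7,3] (faults so far: 6)
  step 13: ref 5 -> HIT, frames=[6,5,7,3] (faults so far: 6)
  step 14: ref 5 -> HIT, frames=[6,5,7,3] (faults so far: 6)
  step 15: ref 5 -> HIT, frames=[6,5,7,3] (faults so far: 6)
  Optimal total faults: 6

Answer: 7 7 6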